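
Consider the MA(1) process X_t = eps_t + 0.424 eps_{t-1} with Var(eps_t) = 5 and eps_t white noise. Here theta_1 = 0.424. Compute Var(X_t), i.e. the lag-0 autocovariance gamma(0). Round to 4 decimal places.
\gamma(0) = 5.8989

For an MA(q) process X_t = eps_t + sum_i theta_i eps_{t-i} with
Var(eps_t) = sigma^2, the variance is
  gamma(0) = sigma^2 * (1 + sum_i theta_i^2).
  sum_i theta_i^2 = (0.424)^2 = 0.179776.
  gamma(0) = 5 * (1 + 0.179776) = 5 * 1.179776 = 5.89888, which rounds to 5.8989.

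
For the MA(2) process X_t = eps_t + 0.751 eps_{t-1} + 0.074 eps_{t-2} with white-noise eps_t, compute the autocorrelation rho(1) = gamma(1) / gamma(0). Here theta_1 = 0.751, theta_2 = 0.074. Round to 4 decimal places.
\rho(1) = 0.5139

For an MA(q) process with theta_0 = 1, the autocovariance is
  gamma(k) = sigma^2 * sum_{i=0..q-k} theta_i * theta_{i+k},
and rho(k) = gamma(k) / gamma(0). Sigma^2 cancels.
  numerator   = (1)*(0.751) + (0.751)*(0.074) = 0.806574.
  denominator = (1)^2 + (0.751)^2 + (0.074)^2 = 1.569477.
  rho(1) = 0.806574 / 1.569477 = 0.5139.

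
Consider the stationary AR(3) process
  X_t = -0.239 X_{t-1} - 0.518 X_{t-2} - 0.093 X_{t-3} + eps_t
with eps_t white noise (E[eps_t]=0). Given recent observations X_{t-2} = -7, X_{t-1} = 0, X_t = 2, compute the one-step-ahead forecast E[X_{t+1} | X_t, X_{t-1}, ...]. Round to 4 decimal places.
E[X_{t+1} \mid \mathcal F_t] = 0.1730

For an AR(p) model X_t = c + sum_i phi_i X_{t-i} + eps_t, the
one-step-ahead conditional mean is
  E[X_{t+1} | X_t, ...] = c + sum_i phi_i X_{t+1-i}.
Substitute known values:
  E[X_{t+1} | ...] = (-0.239) * (2) + (-0.518) * (0) + (-0.093) * (-7)
                   = 0.1730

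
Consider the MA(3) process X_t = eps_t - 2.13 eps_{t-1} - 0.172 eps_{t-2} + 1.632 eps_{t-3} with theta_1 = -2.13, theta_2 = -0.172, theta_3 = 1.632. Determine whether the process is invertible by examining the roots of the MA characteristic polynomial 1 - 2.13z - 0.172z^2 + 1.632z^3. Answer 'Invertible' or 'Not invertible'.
\text{Not invertible}

The MA(q) characteristic polynomial is P(z) = 1 - 2.13z - 0.172z^2 + 1.632z^3.
Invertibility requires all roots to lie outside the unit circle, i.e. |z| > 1 for every root.
Degree 3: look for a simple real root z0 first, then factor out (1 - z/z0) and solve the remaining quadratic.
Testing z0 = 0.625: P(0.625) = 1 + (-2.13)(0.625) + (-0.172)(0.625)^2 + (1.632)(0.625)^3
  = 1 + (-1.33125) + (-0.067187) + (0.398438) = 0.  So z_0 = 0.625 is a root, |z_0| = 0.625.
Divide out the factor (1 - 1.6 z) = (1 - z/z0) (since 1/z0 = 1.6):
  P(z) = (1 - 1.6 z)(1 + (-0.53) z + (-1.02) z^2)
  [check: z-coef -0.53 - (1.6) = -2.13; z^2-coef -1.02 - (1.6)(-0.53) = -0.172; z^3-coef -(1.6)(-1.02) = 1.632.]
Remaining roots from the quadratic factor 1 + (-0.53) z + (-1.02) z^2:
  Set 1 + (-0.53) z + (-1.02) z^2 = 0, i.e. a z^2 + b z + c = 0 with a = -1.02, b = -0.53, c = 1.
  Discriminant D = b^2 - 4ac = (-0.53)^2 - 4*(-1.02)*1 = 0.2809 - (-4.08) = 4.3609.
  D >= 0, so the roots are real: z = (-b +/- sqrt(D)) / (2a) = (0.53 +/- 2.088277) / (-2.04).
    z_1 = (0.53 + 2.088277) / (-2.04) = -1.2835,   |z_1| = 1.2835.
    z_2 = (0.53 - 2.088277) / (-2.04) = 0.7639,   |z_2| = 0.7639.
Moduli of all roots: 0.6250, 1.2835, 0.7639.
All moduli strictly greater than 1? No.
Verdict: Not invertible.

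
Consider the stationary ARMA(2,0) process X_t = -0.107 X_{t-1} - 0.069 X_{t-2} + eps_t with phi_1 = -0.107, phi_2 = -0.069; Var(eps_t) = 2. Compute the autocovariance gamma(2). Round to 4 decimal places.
\gamma(2) = -0.1183

Multiply the model equation by X_{t-k} and take expectations. With theta_0 = psi_0 = 1 and psi_j the MA(infinity) weights, this gives
  gamma(k) - sum_i phi_i gamma(k-i) = c_k,
  c_k = sigma^2 * sum_{j=k..q} theta_j psi_{j-k}   (c_k = 0 for k > q),
using gamma(-m) = gamma(m).
Pure AR (q = 0): c_0 = sigma^2 = 2, c_k = 0 for k >= 1.
Equations for k = 0, 1, 2 (AR order 2, c_2 = 0):
  (E0) gamma(0) = phi_1 gamma(1) + phi_2 gamma(2) + c_0
  (E1) gamma(1) = phi_1 gamma(0) + phi_2 gamma(1) + c_1
  (E2) gamma(2) = phi_1 gamma(1) + phi_2 gamma(0)
From (E1): gamma(1) = A gamma(0) + B with
  A = phi_1 / (1 - phi_2) = -0.107 / 1.069 = -0.100094,   B = c_1 / (1 - phi_2) = 0 / 1.069 = 0.
Insert (E2) into (E0): gamma(0) (1 - phi_2^2) = phi_1 (1 + phi_2) gamma(1) + c_0.
  phi_1 (1 + phi_2) = (-0.107)(0.931) = -0.099617,   1 - phi_2^2 = 0.995239.
Replace gamma(1) by A gamma(0) + B and collect gamma(0):
  gamma(0) [0.995239 - (-0.099617)(-0.100094)] = c_0 = 2
  gamma(0) * 0.985268 = 2
  gamma(0) = 2 / 0.985268 = 2.029905.
  gamma(1) = A gamma(0) = (-0.100094)(2.029905) = -0.20318.
  gamma(2) = phi_1 gamma(1) + phi_2 gamma(0) = (-0.107)(-0.20318) + (-0.069)(2.029905) = -0.118323.
Therefore gamma(2) = -0.1183 (to 4 decimal places).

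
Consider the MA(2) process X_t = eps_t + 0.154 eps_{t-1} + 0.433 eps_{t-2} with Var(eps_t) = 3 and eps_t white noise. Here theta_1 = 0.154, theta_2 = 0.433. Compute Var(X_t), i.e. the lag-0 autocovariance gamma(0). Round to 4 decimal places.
\gamma(0) = 3.6336

For an MA(q) process X_t = eps_t + sum_i theta_i eps_{t-i} with
Var(eps_t) = sigma^2, the variance is
  gamma(0) = sigma^2 * (1 + sum_i theta_i^2).
  sum_i theta_i^2 = (0.154)^2 + (0.433)^2 = 0.023716 + 0.187489 = 0.211205.
  gamma(0) = 3 * (1 + 0.211205) = 3 * 1.211205 = 3.633615, which rounds to 3.6336.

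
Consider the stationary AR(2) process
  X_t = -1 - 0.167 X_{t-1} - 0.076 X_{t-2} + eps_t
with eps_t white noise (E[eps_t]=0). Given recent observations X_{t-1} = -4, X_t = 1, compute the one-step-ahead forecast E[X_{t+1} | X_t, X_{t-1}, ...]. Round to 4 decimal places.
E[X_{t+1} \mid \mathcal F_t] = -0.8630

For an AR(p) model X_t = c + sum_i phi_i X_{t-i} + eps_t, the
one-step-ahead conditional mean is
  E[X_{t+1} | X_t, ...] = c + sum_i phi_i X_{t+1-i}.
Substitute known values:
  E[X_{t+1} | ...] = -1 + (-0.167) * (1) + (-0.076) * (-4)
                   = -0.8630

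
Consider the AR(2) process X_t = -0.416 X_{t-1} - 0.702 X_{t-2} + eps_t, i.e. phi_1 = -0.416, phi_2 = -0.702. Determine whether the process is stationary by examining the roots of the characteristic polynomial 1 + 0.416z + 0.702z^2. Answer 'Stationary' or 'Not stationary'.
\text{Stationary}

The AR(p) characteristic polynomial is P(z) = 1 + 0.416z + 0.702z^2.
Stationarity requires all roots to lie outside the unit circle, i.e. |z| > 1 for every root.
Set 1 + (0.416) z + (0.702) z^2 = 0, i.e. a z^2 + b z + c = 0 with a = 0.702, b = 0.416, c = 1.
Discriminant D = b^2 - 4ac = (0.416)^2 - 4*(0.702)*1 = 0.173056 - (2.808) = -2.634944.
D < 0, so the roots are the complex-conjugate pair z = (-b +/- i sqrt(-D)) / (2a) = -0.2963 +/- 1.1562i.
For a conjugate pair |z|^2 = z * conj(z) = (product of roots) = c/a = 1/(0.702) = 1.424501, so |z| = sqrt(1.424501) = 1.1935 for both roots.
Moduli of all roots: 1.1935, 1.1935.
All moduli strictly greater than 1? Yes.
Verdict: Stationary.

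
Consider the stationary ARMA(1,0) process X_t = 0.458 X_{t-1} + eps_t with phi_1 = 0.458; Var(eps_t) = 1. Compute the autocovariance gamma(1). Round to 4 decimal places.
\gamma(1) = 0.5796

Multiply the model equation by X_{t-k} and take expectations. With theta_0 = psi_0 = 1 and psi_j the MA(infinity) weights, this gives
  gamma(k) - sum_i phi_i gamma(k-i) = c_k,
  c_k = sigma^2 * sum_{j=k..q} theta_j psi_{j-k}   (c_k = 0 for k > q),
using gamma(-m) = gamma(m).
Pure AR (q = 0): c_0 = sigma^2 = 1, c_k = 0 for k >= 1.
Equations for k = 0 and k = 1 (AR order 1):
  gamma(0) = phi_1 gamma(1) + c_0
  gamma(1) = phi_1 gamma(0) + c_1
Substituting the second into the first: gamma(0) (1 - phi_1^2) = c_0 + phi_1 c_1, so
  gamma(0) = c_0 / (1 - phi_1^2) = 1 / (1 - (0.458)^2) = 1 / 0.790236 = 1.265445.
  gamma(1) = phi_1 gamma(0) = (0.458)(1.265445) = 0.579574.
Therefore gamma(1) = 0.5796 (to 4 decimal places).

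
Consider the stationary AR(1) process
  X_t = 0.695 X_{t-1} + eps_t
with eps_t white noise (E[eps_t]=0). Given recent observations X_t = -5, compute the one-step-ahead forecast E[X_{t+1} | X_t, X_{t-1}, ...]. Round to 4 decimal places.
E[X_{t+1} \mid \mathcal F_t] = -3.4750

For an AR(p) model X_t = c + sum_i phi_i X_{t-i} + eps_t, the
one-step-ahead conditional mean is
  E[X_{t+1} | X_t, ...] = c + sum_i phi_i X_{t+1-i}.
Substitute known values:
  E[X_{t+1} | ...] = (0.695) * (-5)
                   = -3.4750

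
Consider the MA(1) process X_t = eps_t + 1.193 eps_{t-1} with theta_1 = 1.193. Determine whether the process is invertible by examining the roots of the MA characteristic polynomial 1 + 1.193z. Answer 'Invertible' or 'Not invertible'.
\text{Not invertible}

The MA(q) characteristic polynomial is P(z) = 1 + 1.193z.
Invertibility requires all roots to lie outside the unit circle, i.e. |z| > 1 for every root.
This is linear in z: 1 + (1.193) z = 0  =>  z = -1/(1.193) = -0.838223,  |z| = 0.838223.
Moduli of all roots: 0.8382.
All moduli strictly greater than 1? No.
Verdict: Not invertible.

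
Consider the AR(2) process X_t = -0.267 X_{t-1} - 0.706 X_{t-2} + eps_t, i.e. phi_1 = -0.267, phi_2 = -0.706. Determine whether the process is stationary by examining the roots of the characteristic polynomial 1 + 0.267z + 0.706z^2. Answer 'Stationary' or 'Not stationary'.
\text{Stationary}

The AR(p) characteristic polynomial is P(z) = 1 + 0.267z + 0.706z^2.
Stationarity requires all roots to lie outside the unit circle, i.e. |z| > 1 for every root.
Set 1 + (0.267) z + (0.706) z^2 = 0, i.e. a z^2 + b z + c = 0 with a = 0.706, b = 0.267, c = 1.
Discriminant D = b^2 - 4ac = (0.267)^2 - 4*(0.706)*1 = 0.071289 - (2.824) = -2.752711.
D < 0, so the roots are the complex-conjugate pair z = (-b +/- i sqrt(-D)) / (2a) = -0.1891 +/- 1.175i.
For a conjugate pair |z|^2 = z * conj(z) = (product of roots) = c/a = 1/(0.706) = 1.416431, so |z| = sqrt(1.416431) = 1.1901 for both roots.
Moduli of all roots: 1.1901, 1.1901.
All moduli strictly greater than 1? Yes.
Verdict: Stationary.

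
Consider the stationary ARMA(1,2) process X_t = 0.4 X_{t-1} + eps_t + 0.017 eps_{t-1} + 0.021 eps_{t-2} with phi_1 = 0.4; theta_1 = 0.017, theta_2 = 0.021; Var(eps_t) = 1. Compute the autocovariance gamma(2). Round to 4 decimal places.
\gamma(2) = 0.2258

Multiply the model equation by X_{t-k} and take expectations. With theta_0 = psi_0 = 1 and psi_j the MA(infinity) weights, this gives
  gamma(k) - sum_i phi_i gamma(k-i) = c_k,
  c_k = sigma^2 * sum_{j=k..q} theta_j psi_{j-k}   (c_k = 0 for k > q),
using gamma(-m) = gamma(m).
psi-weights needed (psi_j = theta_j + sum_i phi_i psi_{j-i}):
  psi_1 = theta_1 + phi_1 = 0.017 + (0.4) = 0.417
  psi_2 = theta_2 + phi_1 psi_1 = 0.021 + (0.4)(0.417) = 0.1878
Right-hand sides:
  c_0 = sigma^2 (1 + theta_1 psi_1 + theta_2 psi_2) = 1 * (1 + (0.017)(0.417) + (0.021)(0.1878)) = 1 * 1.011033 = 1.011033
  c_1 = sigma^2 (theta_1 + theta_2 psi_1) = 1 * (0.017 + (0.021)(0.417)) = 0.025757
  c_2 = sigma^2 theta_2 = 1 * (0.021) = 0.021
Equations for k = 0 and k = 1 (AR order 1):
  gamma(0) = phi_1 gamma(1) + c_0
  gamma(1) = phi_1 gamma(0) + c_1
Substituting the second into the first: gamma(0) (1 - phi_1^2) = c_0 + phi_1 c_1, so
  gamma(0) = (c_0 + phi_1 c_1) / (1 - phi_1^2) = (1.011033 + (0.4)(0.025757)) / (1 - (0.4)^2) = 1.021336 / 0.84 = 1.215876.
  gamma(1) = phi_1 gamma(0) + c_1 = (0.4)(1.215876) + (0.025757) = 0.512107.
For k = 2: gamma(2) = phi_1 gamma(1) + c_2
  = (0.4)(0.512107) + (0.021) = 0.225843.
Therefore gamma(2) = 0.2258 (to 4 decimal places).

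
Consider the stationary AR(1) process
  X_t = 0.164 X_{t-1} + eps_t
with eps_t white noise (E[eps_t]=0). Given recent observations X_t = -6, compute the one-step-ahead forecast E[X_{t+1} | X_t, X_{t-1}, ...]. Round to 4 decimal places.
E[X_{t+1} \mid \mathcal F_t] = -0.9840

For an AR(p) model X_t = c + sum_i phi_i X_{t-i} + eps_t, the
one-step-ahead conditional mean is
  E[X_{t+1} | X_t, ...] = c + sum_i phi_i X_{t+1-i}.
Substitute known values:
  E[X_{t+1} | ...] = (0.164) * (-6)
                   = -0.9840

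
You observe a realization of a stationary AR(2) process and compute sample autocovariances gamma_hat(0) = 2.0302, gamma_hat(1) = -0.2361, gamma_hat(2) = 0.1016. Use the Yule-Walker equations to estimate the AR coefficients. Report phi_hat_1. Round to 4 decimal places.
\hat\phi_{1} = -0.1120

The Yule-Walker equations for an AR(p) process read, in matrix form,
  Gamma_p phi = r_p,   with   (Gamma_p)_{ij} = gamma(|i - j|),
                       (r_p)_i = gamma(i),   i,j = 1..p.
Substitute the sample gammas (Toeplitz matrix and right-hand side of size 2):
  Gamma_p = [[2.0302, -0.2361], [-0.2361, 2.0302]]
  r_p     = [-0.2361, 0.1016]
Written out:
  2.0302 phi_1 - 0.2361 phi_2 = -0.2361
  -0.2361 phi_1 + 2.0302 phi_2 = 0.1016
Solve by Cramer's rule:
  det = gamma(0)^2 - gamma(1)^2 = (2.0302)^2 - (-0.2361)^2 = 4.12171204 - 0.05574321 = 4.06596883
  phi_hat_1 = [gamma(1) gamma(0) - gamma(1) gamma(2)] / det = [(-0.2361)(2.0302) - (-0.2361)(0.1016)] / 4.06596883 = -0.45534246 / 4.06596883 = -0.112
  phi_hat_2 = [gamma(0) gamma(2) - gamma(1)^2] / det = [(2.0302)(0.1016) - (-0.2361)^2] / 4.06596883 = 0.15052511 / 4.06596883 = 0.037
So phi_hat = [-0.1120, 0.0370].
Therefore phi_hat_1 = -0.1120.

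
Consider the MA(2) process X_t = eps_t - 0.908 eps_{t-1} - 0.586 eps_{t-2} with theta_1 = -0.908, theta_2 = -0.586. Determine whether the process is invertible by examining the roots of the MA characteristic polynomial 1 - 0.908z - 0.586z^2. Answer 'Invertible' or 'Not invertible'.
\text{Not invertible}

The MA(q) characteristic polynomial is P(z) = 1 - 0.908z - 0.586z^2.
Invertibility requires all roots to lie outside the unit circle, i.e. |z| > 1 for every root.
Set 1 + (-0.908) z + (-0.586) z^2 = 0, i.e. a z^2 + b z + c = 0 with a = -0.586, b = -0.908, c = 1.
Discriminant D = b^2 - 4ac = (-0.908)^2 - 4*(-0.586)*1 = 0.824464 - (-2.344) = 3.168464.
D >= 0, so the roots are real: z = (-b +/- sqrt(D)) / (2a) = (0.908 +/- 1.780018) / (-1.172).
  z_1 = (0.908 + 1.780018) / (-1.172) = -2.2935,   |z_1| = 2.2935.
  z_2 = (0.908 - 1.780018) / (-1.172) = 0.744,   |z_2| = 0.744.
Moduli of all roots: 2.2935, 0.7440.
All moduli strictly greater than 1? No.
Verdict: Not invertible.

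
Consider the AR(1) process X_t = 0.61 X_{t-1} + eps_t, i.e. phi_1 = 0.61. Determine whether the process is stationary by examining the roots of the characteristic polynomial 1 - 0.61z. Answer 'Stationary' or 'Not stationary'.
\text{Stationary}

The AR(p) characteristic polynomial is P(z) = 1 - 0.61z.
Stationarity requires all roots to lie outside the unit circle, i.e. |z| > 1 for every root.
This is linear in z: 1 + (-0.61) z = 0  =>  z = -1/(-0.61) = 1.639344,  |z| = 1.639344.
Moduli of all roots: 1.6393.
All moduli strictly greater than 1? Yes.
Verdict: Stationary.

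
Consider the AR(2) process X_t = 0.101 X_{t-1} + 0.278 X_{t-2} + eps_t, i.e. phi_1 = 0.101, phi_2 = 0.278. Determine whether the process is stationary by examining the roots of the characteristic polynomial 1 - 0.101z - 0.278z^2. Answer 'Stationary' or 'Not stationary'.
\text{Stationary}

The AR(p) characteristic polynomial is P(z) = 1 - 0.101z - 0.278z^2.
Stationarity requires all roots to lie outside the unit circle, i.e. |z| > 1 for every root.
Set 1 + (-0.101) z + (-0.278) z^2 = 0, i.e. a z^2 + b z + c = 0 with a = -0.278, b = -0.101, c = 1.
Discriminant D = b^2 - 4ac = (-0.101)^2 - 4*(-0.278)*1 = 0.010201 - (-1.112) = 1.122201.
D >= 0, so the roots are real: z = (-b +/- sqrt(D)) / (2a) = (0.101 +/- 1.05934) / (-0.556).
  z_1 = (0.101 + 1.05934) / (-0.556) = -2.0869,   |z_1| = 2.0869.
  z_2 = (0.101 - 1.05934) / (-0.556) = 1.7236,   |z_2| = 1.7236.
Moduli of all roots: 2.0869, 1.7236.
All moduli strictly greater than 1? Yes.
Verdict: Stationary.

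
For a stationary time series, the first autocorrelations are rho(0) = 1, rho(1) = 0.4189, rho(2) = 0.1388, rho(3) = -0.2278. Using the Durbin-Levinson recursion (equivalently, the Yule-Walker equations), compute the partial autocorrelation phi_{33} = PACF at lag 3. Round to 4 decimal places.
\phi_{33} = -0.3280

The PACF at lag k is phi_{kk}, the last component of the solution
to the Yule-Walker system G_k phi = r_k where
  (G_k)_{ij} = rho(|i - j|), (r_k)_i = rho(i), i,j = 1..k.
Equivalently, Durbin-Levinson gives phi_{kk} iteratively:
  phi_{11} = rho(1)
  phi_{kk} = [rho(k) - sum_{j=1..k-1} phi_{k-1,j} rho(k-j)]
            / [1 - sum_{j=1..k-1} phi_{k-1,j} rho(j)],
  phi_{k,j} = phi_{k-1,j} - phi_{kk} phi_{k-1,k-j},  j = 1..k-1.
Step k = 1:
  phi_11 = rho(1) = 0.4189.
Step k = 2:
  phi_22 = [rho(2) - phi_11 rho(1)] / [1 - phi_11 rho(1)] = [0.1388 - (0.4189)(0.4189)] / [1 - (0.4189)(0.4189)]
         = -0.03667721 / 0.82452279 = -0.044483.
  Update: phi_21 = phi_11 - phi_22 phi_11 = 0.4189 - (-0.044483)(0.4189) = 0.437534.
Step k = 3:
  phi_33 = [rho(3) - phi_21 rho(2) - phi_22 rho(1)] / [1 - phi_21 rho(1) - phi_22 rho(2)]
    numerator   = -0.2278 - (0.437534)(0.1388) - (-0.044483)(0.4189) = -0.2698958
    denominator = 1 - (0.437534)(0.4189) - (-0.044483)(0.1388) = 0.82289128
  phi_33 = -0.2698958 / 0.82289128 = -0.328.
Therefore phi_{33} = -0.3280.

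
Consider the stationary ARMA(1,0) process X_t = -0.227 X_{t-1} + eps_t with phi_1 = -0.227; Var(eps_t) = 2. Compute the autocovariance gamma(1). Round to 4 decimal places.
\gamma(1) = -0.4787

Multiply the model equation by X_{t-k} and take expectations. With theta_0 = psi_0 = 1 and psi_j the MA(infinity) weights, this gives
  gamma(k) - sum_i phi_i gamma(k-i) = c_k,
  c_k = sigma^2 * sum_{j=k..q} theta_j psi_{j-k}   (c_k = 0 for k > q),
using gamma(-m) = gamma(m).
Pure AR (q = 0): c_0 = sigma^2 = 2, c_k = 0 for k >= 1.
Equations for k = 0 and k = 1 (AR order 1):
  gamma(0) = phi_1 gamma(1) + c_0
  gamma(1) = phi_1 gamma(0) + c_1
Substituting the second into the first: gamma(0) (1 - phi_1^2) = c_0 + phi_1 c_1, so
  gamma(0) = c_0 / (1 - phi_1^2) = 2 / (1 - (-0.227)^2) = 2 / 0.948471 = 2.108657.
  gamma(1) = phi_1 gamma(0) = (-0.227)(2.108657) = -0.478665.
Therefore gamma(1) = -0.4787 (to 4 decimal places).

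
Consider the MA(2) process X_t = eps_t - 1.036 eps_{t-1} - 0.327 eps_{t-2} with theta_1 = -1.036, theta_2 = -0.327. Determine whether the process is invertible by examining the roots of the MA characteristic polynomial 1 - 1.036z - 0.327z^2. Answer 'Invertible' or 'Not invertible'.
\text{Not invertible}

The MA(q) characteristic polynomial is P(z) = 1 - 1.036z - 0.327z^2.
Invertibility requires all roots to lie outside the unit circle, i.e. |z| > 1 for every root.
Set 1 + (-1.036) z + (-0.327) z^2 = 0, i.e. a z^2 + b z + c = 0 with a = -0.327, b = -1.036, c = 1.
Discriminant D = b^2 - 4ac = (-1.036)^2 - 4*(-0.327)*1 = 1.073296 - (-1.308) = 2.381296.
D >= 0, so the roots are real: z = (-b +/- sqrt(D)) / (2a) = (1.036 +/- 1.543145) / (-0.654).
  z_1 = (1.036 + 1.543145) / (-0.654) = -3.9436,   |z_1| = 3.9436.
  z_2 = (1.036 - 1.543145) / (-0.654) = 0.7755,   |z_2| = 0.7755.
Moduli of all roots: 3.9436, 0.7755.
All moduli strictly greater than 1? No.
Verdict: Not invertible.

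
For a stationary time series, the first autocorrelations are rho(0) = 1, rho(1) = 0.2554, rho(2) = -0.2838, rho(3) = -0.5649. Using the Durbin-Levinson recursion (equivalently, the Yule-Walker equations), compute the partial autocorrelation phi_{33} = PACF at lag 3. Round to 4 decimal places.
\phi_{33} = -0.4599

The PACF at lag k is phi_{kk}, the last component of the solution
to the Yule-Walker system G_k phi = r_k where
  (G_k)_{ij} = rho(|i - j|), (r_k)_i = rho(i), i,j = 1..k.
Equivalently, Durbin-Levinson gives phi_{kk} iteratively:
  phi_{11} = rho(1)
  phi_{kk} = [rho(k) - sum_{j=1..k-1} phi_{k-1,j} rho(k-j)]
            / [1 - sum_{j=1..k-1} phi_{k-1,j} rho(j)],
  phi_{k,j} = phi_{k-1,j} - phi_{kk} phi_{k-1,k-j},  j = 1..k-1.
Step k = 1:
  phi_11 = rho(1) = 0.2554.
Step k = 2:
  phi_22 = [rho(2) - phi_11 rho(1)] / [1 - phi_11 rho(1)] = [-0.2838 - (0.2554)(0.2554)] / [1 - (0.2554)(0.2554)]
         = -0.34902916 / 0.93477084 = -0.373385.
  Update: phi_21 = phi_11 - phi_22 phi_11 = 0.2554 - (-0.373385)(0.2554) = 0.350762.
Step k = 3:
  phi_33 = [rho(3) - phi_21 rho(2) - phi_22 rho(1)] / [1 - phi_21 rho(1) - phi_22 rho(2)]
    numerator   = -0.5649 - (0.350762)(-0.2838) - (-0.373385)(0.2554) = -0.36999115
    denominator = 1 - (0.350762)(0.2554) - (-0.373385)(-0.2838) = 0.80444868
  phi_33 = -0.36999115 / 0.80444868 = -0.4599.
Therefore phi_{33} = -0.4599.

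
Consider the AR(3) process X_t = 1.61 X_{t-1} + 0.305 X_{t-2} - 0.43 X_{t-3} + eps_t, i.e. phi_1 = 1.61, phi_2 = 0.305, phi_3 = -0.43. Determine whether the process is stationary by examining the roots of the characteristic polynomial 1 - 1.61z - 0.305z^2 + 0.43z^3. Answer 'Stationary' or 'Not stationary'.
\text{Not stationary}

The AR(p) characteristic polynomial is P(z) = 1 - 1.61z - 0.305z^2 + 0.43z^3.
Stationarity requires all roots to lie outside the unit circle, i.e. |z| > 1 for every root.
Degree 3: look for a simple real root z0 first, then factor out (1 - z/z0) and solve the remaining quadratic.
Testing z0 = 2: P(2) = 1 + (-1.61)(2) + (-0.305)(2)^2 + (0.43)(2)^3
  = 1 + (-3.22) + (-1.22) + (3.44) = 0.  So z_0 = 2 is a root, |z_0| = 2.
Divide out the factor (1 - 0.5 z) = (1 - z/z0) (since 1/z0 = 0.5):
  P(z) = (1 - 0.5 z)(1 + (-1.11) z + (-0.86) z^2)
  [check: z-coef -1.11 - (0.5) = -1.61; z^2-coef -0.86 - (0.5)(-1.11) = -0.305; z^3-coef -(0.5)(-0.86) = 0.43.]
Remaining roots from the quadratic factor 1 + (-1.11) z + (-0.86) z^2:
  Set 1 + (-1.11) z + (-0.86) z^2 = 0, i.e. a z^2 + b z + c = 0 with a = -0.86, b = -1.11, c = 1.
  Discriminant D = b^2 - 4ac = (-1.11)^2 - 4*(-0.86)*1 = 1.2321 - (-3.44) = 4.6721.
  D >= 0, so the roots are real: z = (-b +/- sqrt(D)) / (2a) = (1.11 +/- 2.161504) / (-1.72).
    z_1 = (1.11 + 2.161504) / (-1.72) = -1.902,   |z_1| = 1.902.
    z_2 = (1.11 - 2.161504) / (-1.72) = 0.6113,   |z_2| = 0.6113.
Moduli of all roots: 2.0000, 1.9020, 0.6113.
All moduli strictly greater than 1? No.
Verdict: Not stationary.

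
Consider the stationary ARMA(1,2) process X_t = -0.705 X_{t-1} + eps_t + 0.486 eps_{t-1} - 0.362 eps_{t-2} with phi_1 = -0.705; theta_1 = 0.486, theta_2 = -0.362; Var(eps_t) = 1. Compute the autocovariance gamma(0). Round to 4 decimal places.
\gamma(0) = 1.1337

Multiply the model equation by X_{t-k} and take expectations. With theta_0 = psi_0 = 1 and psi_j the MA(infinity) weights, this gives
  gamma(k) - sum_i phi_i gamma(k-i) = c_k,
  c_k = sigma^2 * sum_{j=k..q} theta_j psi_{j-k}   (c_k = 0 for k > q),
using gamma(-m) = gamma(m).
psi-weights needed (psi_j = theta_j + sum_i phi_i psi_{j-i}):
  psi_1 = theta_1 + phi_1 = 0.486 + (-0.705) = -0.219
  psi_2 = theta_2 + phi_1 psi_1 = -0.362 + (-0.705)(-0.219) = -0.207605
Right-hand sides:
  c_0 = sigma^2 (1 + theta_1 psi_1 + theta_2 psi_2) = 1 * (1 + (0.486)(-0.219) + (-0.362)(-0.207605)) = 1 * 0.968719 = 0.968719
  c_1 = sigma^2 (theta_1 + theta_2 psi_1) = 1 * (0.486 + (-0.362)(-0.219)) = 0.565278
  c_2 = sigma^2 theta_2 = 1 * (-0.362) = -0.362
Equations for k = 0 and k = 1 (AR order 1):
  gamma(0) = phi_1 gamma(1) + c_0
  gamma(1) = phi_1 gamma(0) + c_1
Substituting the second into the first: gamma(0) (1 - phi_1^2) = c_0 + phi_1 c_1, so
  gamma(0) = (c_0 + phi_1 c_1) / (1 - phi_1^2) = (0.968719 + (-0.705)(0.565278)) / (1 - (-0.705)^2) = 0.570198 / 0.502975 = 1.133651.
Therefore gamma(0) = 1.1337 (to 4 decimal places).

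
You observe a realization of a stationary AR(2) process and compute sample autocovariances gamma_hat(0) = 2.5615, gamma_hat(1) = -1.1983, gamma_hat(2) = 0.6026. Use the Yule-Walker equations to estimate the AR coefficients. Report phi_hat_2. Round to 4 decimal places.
\hat\phi_{2} = 0.0210

The Yule-Walker equations for an AR(p) process read, in matrix form,
  Gamma_p phi = r_p,   with   (Gamma_p)_{ij} = gamma(|i - j|),
                       (r_p)_i = gamma(i),   i,j = 1..p.
Substitute the sample gammas (Toeplitz matrix and right-hand side of size 2):
  Gamma_p = [[2.5615, -1.1983], [-1.1983, 2.5615]]
  r_p     = [-1.1983, 0.6026]
Written out:
  2.5615 phi_1 - 1.1983 phi_2 = -1.1983
  -1.1983 phi_1 + 2.5615 phi_2 = 0.6026
Solve by Cramer's rule:
  det = gamma(0)^2 - gamma(1)^2 = (2.5615)^2 - (-1.1983)^2 = 6.56128225 - 1.43592289 = 5.12535936
  phi_hat_1 = [gamma(1) gamma(0) - gamma(1) gamma(2)] / det = [(-1.1983)(2.5615) - (-1.1983)(0.6026)] / 5.12535936 = -2.34734987 / 5.12535936 = -0.458
  phi_hat_2 = [gamma(0) gamma(2) - gamma(1)^2] / det = [(2.5615)(0.6026) - (-1.1983)^2] / 5.12535936 = 0.10763701 / 5.12535936 = 0.021
So phi_hat = [-0.4580, 0.0210].
Therefore phi_hat_2 = 0.0210.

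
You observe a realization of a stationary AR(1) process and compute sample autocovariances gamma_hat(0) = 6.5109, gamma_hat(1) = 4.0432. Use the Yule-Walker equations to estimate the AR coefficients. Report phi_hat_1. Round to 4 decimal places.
\hat\phi_{1} = 0.6210

The Yule-Walker equations for an AR(p) process read, in matrix form,
  Gamma_p phi = r_p,   with   (Gamma_p)_{ij} = gamma(|i - j|),
                       (r_p)_i = gamma(i),   i,j = 1..p.
Substitute the sample gammas (Toeplitz matrix and right-hand side of size 1):
  Gamma_p = [[6.5109]]
  r_p     = [4.0432]
With p = 1 this is the single equation gamma(0) phi_1 = gamma(1):
  phi_hat_1 = gamma(1) / gamma(0) = 4.0432 / 6.5109 = 0.6210.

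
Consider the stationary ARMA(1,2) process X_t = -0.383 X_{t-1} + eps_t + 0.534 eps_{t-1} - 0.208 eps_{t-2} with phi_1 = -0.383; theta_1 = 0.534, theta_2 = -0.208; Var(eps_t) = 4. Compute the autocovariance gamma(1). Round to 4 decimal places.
\gamma(1) = 0.3166

Multiply the model equation by X_{t-k} and take expectations. With theta_0 = psi_0 = 1 and psi_j the MA(infinity) weights, this gives
  gamma(k) - sum_i phi_i gamma(k-i) = c_k,
  c_k = sigma^2 * sum_{j=k..q} theta_j psi_{j-k}   (c_k = 0 for k > q),
using gamma(-m) = gamma(m).
psi-weights needed (psi_j = theta_j + sum_i phi_i psi_{j-i}):
  psi_1 = theta_1 + phi_1 = 0.534 + (-0.383) = 0.151
  psi_2 = theta_2 + phi_1 psi_1 = -0.208 + (-0.383)(0.151) = -0.265833
Right-hand sides:
  c_0 = sigma^2 (1 + theta_1 psi_1 + theta_2 psi_2) = 4 * (1 + (0.534)(0.151) + (-0.208)(-0.265833)) = 4 * 1.135927 = 4.543709
  c_1 = sigma^2 (theta_1 + theta_2 psi_1) = 4 * (0.534 + (-0.208)(0.151)) = 2.010368
  c_2 = sigma^2 theta_2 = 4 * (-0.208) = -0.832
Equations for k = 0 and k = 1 (AR order 1):
  gamma(0) = phi_1 gamma(1) + c_0
  gamma(1) = phi_1 gamma(0) + c_1
Substituting the second into the first: gamma(0) (1 - phi_1^2) = c_0 + phi_1 c_1, so
  gamma(0) = (c_0 + phi_1 c_1) / (1 - phi_1^2) = (4.543709 + (-0.383)(2.010368)) / (1 - (-0.383)^2) = 3.773738 / 0.853311 = 4.422465.
  gamma(1) = phi_1 gamma(0) + c_1 = (-0.383)(4.422465) + (2.010368) = 0.316564.
Therefore gamma(1) = 0.3166 (to 4 decimal places).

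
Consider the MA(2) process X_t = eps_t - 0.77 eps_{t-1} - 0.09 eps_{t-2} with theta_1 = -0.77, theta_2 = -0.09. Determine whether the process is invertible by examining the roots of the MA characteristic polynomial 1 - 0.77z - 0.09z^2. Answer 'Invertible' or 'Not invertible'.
\text{Invertible}

The MA(q) characteristic polynomial is P(z) = 1 - 0.77z - 0.09z^2.
Invertibility requires all roots to lie outside the unit circle, i.e. |z| > 1 for every root.
Set 1 + (-0.77) z + (-0.09) z^2 = 0, i.e. a z^2 + b z + c = 0 with a = -0.09, b = -0.77, c = 1.
Discriminant D = b^2 - 4ac = (-0.77)^2 - 4*(-0.09)*1 = 0.5929 - (-0.36) = 0.9529.
D >= 0, so the roots are real: z = (-b +/- sqrt(D)) / (2a) = (0.77 +/- 0.976166) / (-0.18).
  z_1 = (0.77 + 0.976166) / (-0.18) = -9.7009,   |z_1| = 9.7009.
  z_2 = (0.77 - 0.976166) / (-0.18) = 1.1454,   |z_2| = 1.1454.
Moduli of all roots: 9.7009, 1.1454.
All moduli strictly greater than 1? Yes.
Verdict: Invertible.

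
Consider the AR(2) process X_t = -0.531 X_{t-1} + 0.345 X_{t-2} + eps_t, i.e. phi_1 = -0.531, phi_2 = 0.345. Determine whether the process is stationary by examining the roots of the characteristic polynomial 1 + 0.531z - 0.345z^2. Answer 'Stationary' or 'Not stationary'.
\text{Stationary}

The AR(p) characteristic polynomial is P(z) = 1 + 0.531z - 0.345z^2.
Stationarity requires all roots to lie outside the unit circle, i.e. |z| > 1 for every root.
Set 1 + (0.531) z + (-0.345) z^2 = 0, i.e. a z^2 + b z + c = 0 with a = -0.345, b = 0.531, c = 1.
Discriminant D = b^2 - 4ac = (0.531)^2 - 4*(-0.345)*1 = 0.281961 - (-1.38) = 1.661961.
D >= 0, so the roots are real: z = (-b +/- sqrt(D)) / (2a) = (-0.531 +/- 1.289171) / (-0.69).
  z_1 = (-0.531 + 1.289171) / (-0.69) = -1.0988,   |z_1| = 1.0988.
  z_2 = (-0.531 - 1.289171) / (-0.69) = 2.6379,   |z_2| = 2.6379.
Moduli of all roots: 1.0988, 2.6379.
All moduli strictly greater than 1? Yes.
Verdict: Stationary.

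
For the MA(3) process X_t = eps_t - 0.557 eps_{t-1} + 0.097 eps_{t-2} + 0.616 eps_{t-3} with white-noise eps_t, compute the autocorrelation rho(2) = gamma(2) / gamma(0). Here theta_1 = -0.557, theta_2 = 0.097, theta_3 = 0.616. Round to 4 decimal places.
\rho(2) = -0.1448

For an MA(q) process with theta_0 = 1, the autocovariance is
  gamma(k) = sigma^2 * sum_{i=0..q-k} theta_i * theta_{i+k},
and rho(k) = gamma(k) / gamma(0). Sigma^2 cancels.
  numerator   = (1)*(0.097) + (-0.557)*(0.616) = -0.246112.
  denominator = (1)^2 + (-0.557)^2 + (0.097)^2 + (0.616)^2 = 1.699114.
  rho(2) = -0.246112 / 1.699114 = -0.1448.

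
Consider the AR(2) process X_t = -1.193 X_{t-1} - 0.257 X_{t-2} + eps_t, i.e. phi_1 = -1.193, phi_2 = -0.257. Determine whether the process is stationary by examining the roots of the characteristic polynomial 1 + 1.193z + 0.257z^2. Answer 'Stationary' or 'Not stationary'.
\text{Stationary}

The AR(p) characteristic polynomial is P(z) = 1 + 1.193z + 0.257z^2.
Stationarity requires all roots to lie outside the unit circle, i.e. |z| > 1 for every root.
Set 1 + (1.193) z + (0.257) z^2 = 0, i.e. a z^2 + b z + c = 0 with a = 0.257, b = 1.193, c = 1.
Discriminant D = b^2 - 4ac = (1.193)^2 - 4*(0.257)*1 = 1.423249 - (1.028) = 0.395249.
D >= 0, so the roots are real: z = (-b +/- sqrt(D)) / (2a) = (-1.193 +/- 0.628688) / (0.514).
  z_1 = (-1.193 + 0.628688) / (0.514) = -1.0979,   |z_1| = 1.0979.
  z_2 = (-1.193 - 0.628688) / (0.514) = -3.5441,   |z_2| = 3.5441.
Moduli of all roots: 1.0979, 3.5441.
All moduli strictly greater than 1? Yes.
Verdict: Stationary.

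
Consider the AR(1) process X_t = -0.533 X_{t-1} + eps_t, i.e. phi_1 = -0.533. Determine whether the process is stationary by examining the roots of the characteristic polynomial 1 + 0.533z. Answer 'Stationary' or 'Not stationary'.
\text{Stationary}

The AR(p) characteristic polynomial is P(z) = 1 + 0.533z.
Stationarity requires all roots to lie outside the unit circle, i.e. |z| > 1 for every root.
This is linear in z: 1 + (0.533) z = 0  =>  z = -1/(0.533) = -1.876173,  |z| = 1.876173.
Moduli of all roots: 1.8762.
All moduli strictly greater than 1? Yes.
Verdict: Stationary.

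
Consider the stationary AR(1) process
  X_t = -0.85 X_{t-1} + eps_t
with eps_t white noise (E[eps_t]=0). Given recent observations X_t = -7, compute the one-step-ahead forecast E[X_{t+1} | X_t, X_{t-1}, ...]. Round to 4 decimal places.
E[X_{t+1} \mid \mathcal F_t] = 5.9500

For an AR(p) model X_t = c + sum_i phi_i X_{t-i} + eps_t, the
one-step-ahead conditional mean is
  E[X_{t+1} | X_t, ...] = c + sum_i phi_i X_{t+1-i}.
Substitute known values:
  E[X_{t+1} | ...] = (-0.85) * (-7)
                   = 5.9500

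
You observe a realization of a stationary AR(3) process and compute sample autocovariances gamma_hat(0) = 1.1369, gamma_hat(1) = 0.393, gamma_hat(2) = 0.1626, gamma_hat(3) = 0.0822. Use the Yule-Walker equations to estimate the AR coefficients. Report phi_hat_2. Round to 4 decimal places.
\hat\phi_{2} = 0.0210

The Yule-Walker equations for an AR(p) process read, in matrix form,
  Gamma_p phi = r_p,   with   (Gamma_p)_{ij} = gamma(|i - j|),
                       (r_p)_i = gamma(i),   i,j = 1..p.
Substitute the sample gammas (Toeplitz matrix and right-hand side of size 3):
  Gamma_p = [[1.1369, 0.393, 0.1626], [0.393, 1.1369, 0.393], [0.1626, 0.393, 1.1369]]
  r_p     = [0.393, 0.1626, 0.0822]
Written out (R1..R3):
  (R1) 1.1369 phi_1 + 0.393 phi_2 + 0.1626 phi_3 = 0.393
  (R2) 0.393 phi_1 + 1.1369 phi_2 + 0.393 phi_3 = 0.1626
  (R3) 0.1626 phi_1 + 0.393 phi_2 + 1.1369 phi_3 = 0.0822
Gaussian elimination:
  R2 <- R2 - (0.393/1.1369) R1 = R2 - (0.345677) R1:  1.001049 phi_2 + 0.336793 phi_3 = 0.026749
  R3 <- R3 - (0.1626/1.1369) R1 = R3 - (0.14302) R1:  0.336793 phi_2 + 1.113645 phi_3 = 0.025993
  R3 <- R3 - (0.336793/1.001049) R2 = R3 - (0.33644) R2:  1.000334 phi_3 = 0.016994
Back-substitution:
  phi_hat_3 = 0.016994 / 1.000334 = 0.016988
  phi_hat_2 = (0.026749 - (0.336793)(0.016988)) / 1.001049 = 0.021006
  phi_hat_1 = (0.393 - (0.393)(0.021006) - (0.1626)(0.016988)) / 1.1369 = 0.335986
So phi_hat = [0.3360, 0.0210, 0.0170].
Therefore phi_hat_2 = 0.0210.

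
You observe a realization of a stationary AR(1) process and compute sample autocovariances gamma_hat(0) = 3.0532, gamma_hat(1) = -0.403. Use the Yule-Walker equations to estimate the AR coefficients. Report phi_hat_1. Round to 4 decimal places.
\hat\phi_{1} = -0.1320

The Yule-Walker equations for an AR(p) process read, in matrix form,
  Gamma_p phi = r_p,   with   (Gamma_p)_{ij} = gamma(|i - j|),
                       (r_p)_i = gamma(i),   i,j = 1..p.
Substitute the sample gammas (Toeplitz matrix and right-hand side of size 1):
  Gamma_p = [[3.0532]]
  r_p     = [-0.403]
With p = 1 this is the single equation gamma(0) phi_1 = gamma(1):
  phi_hat_1 = gamma(1) / gamma(0) = -0.403 / 3.0532 = -0.1320.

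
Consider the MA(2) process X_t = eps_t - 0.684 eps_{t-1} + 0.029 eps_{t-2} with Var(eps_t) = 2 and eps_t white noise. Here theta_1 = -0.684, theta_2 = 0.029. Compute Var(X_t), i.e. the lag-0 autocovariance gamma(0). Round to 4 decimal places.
\gamma(0) = 2.9374

For an MA(q) process X_t = eps_t + sum_i theta_i eps_{t-i} with
Var(eps_t) = sigma^2, the variance is
  gamma(0) = sigma^2 * (1 + sum_i theta_i^2).
  sum_i theta_i^2 = (-0.684)^2 + (0.029)^2 = 0.467856 + 0.000841 = 0.468697.
  gamma(0) = 2 * (1 + 0.468697) = 2 * 1.468697 = 2.937394, which rounds to 2.9374.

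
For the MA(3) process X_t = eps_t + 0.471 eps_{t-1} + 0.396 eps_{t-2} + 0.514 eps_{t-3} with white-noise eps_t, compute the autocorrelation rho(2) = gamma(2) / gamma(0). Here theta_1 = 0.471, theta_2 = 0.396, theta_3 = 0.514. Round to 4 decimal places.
\rho(2) = 0.3884

For an MA(q) process with theta_0 = 1, the autocovariance is
  gamma(k) = sigma^2 * sum_{i=0..q-k} theta_i * theta_{i+k},
and rho(k) = gamma(k) / gamma(0). Sigma^2 cancels.
  numerator   = (1)*(0.396) + (0.471)*(0.514) = 0.638094.
  denominator = (1)^2 + (0.471)^2 + (0.396)^2 + (0.514)^2 = 1.642853.
  rho(2) = 0.638094 / 1.642853 = 0.3884.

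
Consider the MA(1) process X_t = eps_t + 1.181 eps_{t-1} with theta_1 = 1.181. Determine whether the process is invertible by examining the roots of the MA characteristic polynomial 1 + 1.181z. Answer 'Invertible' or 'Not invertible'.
\text{Not invertible}

The MA(q) characteristic polynomial is P(z) = 1 + 1.181z.
Invertibility requires all roots to lie outside the unit circle, i.e. |z| > 1 for every root.
This is linear in z: 1 + (1.181) z = 0  =>  z = -1/(1.181) = -0.84674,  |z| = 0.84674.
Moduli of all roots: 0.8467.
All moduli strictly greater than 1? No.
Verdict: Not invertible.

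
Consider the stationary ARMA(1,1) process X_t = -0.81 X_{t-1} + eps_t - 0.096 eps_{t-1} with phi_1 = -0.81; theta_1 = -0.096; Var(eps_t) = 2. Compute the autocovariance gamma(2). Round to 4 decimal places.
\gamma(2) = 4.5997

Multiply the model equation by X_{t-k} and take expectations. With theta_0 = psi_0 = 1 and psi_j the MA(infinity) weights, this gives
  gamma(k) - sum_i phi_i gamma(k-i) = c_k,
  c_k = sigma^2 * sum_{j=k..q} theta_j psi_{j-k}   (c_k = 0 for k > q),
using gamma(-m) = gamma(m).
psi-weights needed (psi_j = theta_j + sum_i phi_i psi_{j-i}):
  psi_1 = theta_1 + phi_1 = -0.096 + (-0.81) = -0.906
Right-hand sides:
  c_0 = sigma^2 (1 + theta_1 psi_1) = 2 * (1 + (-0.096)(-0.906)) = 2 * 1.086976 = 2.173952
  c_1 = sigma^2 theta_1 = 2 * (-0.096) = -0.192
  c_2 = 0
Equations for k = 0 and k = 1 (AR order 1):
  gamma(0) = phi_1 gamma(1) + c_0
  gamma(1) = phi_1 gamma(0) + c_1
Substituting the second into the first: gamma(0) (1 - phi_1^2) = c_0 + phi_1 c_1, so
  gamma(0) = (c_0 + phi_1 c_1) / (1 - phi_1^2) = (2.173952 + (-0.81)(-0.192)) / (1 - (-0.81)^2) = 2.329472 / 0.3439 = 6.77369.
  gamma(1) = phi_1 gamma(0) + c_1 = (-0.81)(6.77369) + (-0.192) = -5.678689.
For k = 2 (> q): gamma(2) = phi_1 gamma(1) = (-0.81)(-5.678689) = 4.599738.
Therefore gamma(2) = 4.5997 (to 4 decimal places).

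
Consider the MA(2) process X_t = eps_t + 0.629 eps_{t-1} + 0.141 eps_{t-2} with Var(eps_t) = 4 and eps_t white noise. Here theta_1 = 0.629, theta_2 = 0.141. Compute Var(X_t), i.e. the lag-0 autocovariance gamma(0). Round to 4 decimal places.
\gamma(0) = 5.6621

For an MA(q) process X_t = eps_t + sum_i theta_i eps_{t-i} with
Var(eps_t) = sigma^2, the variance is
  gamma(0) = sigma^2 * (1 + sum_i theta_i^2).
  sum_i theta_i^2 = (0.629)^2 + (0.141)^2 = 0.395641 + 0.019881 = 0.415522.
  gamma(0) = 4 * (1 + 0.415522) = 4 * 1.415522 = 5.662088, which rounds to 5.6621.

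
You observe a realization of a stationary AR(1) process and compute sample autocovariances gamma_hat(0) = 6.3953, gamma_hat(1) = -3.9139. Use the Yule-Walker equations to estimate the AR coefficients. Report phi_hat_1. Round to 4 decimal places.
\hat\phi_{1} = -0.6120

The Yule-Walker equations for an AR(p) process read, in matrix form,
  Gamma_p phi = r_p,   with   (Gamma_p)_{ij} = gamma(|i - j|),
                       (r_p)_i = gamma(i),   i,j = 1..p.
Substitute the sample gammas (Toeplitz matrix and right-hand side of size 1):
  Gamma_p = [[6.3953]]
  r_p     = [-3.9139]
With p = 1 this is the single equation gamma(0) phi_1 = gamma(1):
  phi_hat_1 = gamma(1) / gamma(0) = -3.9139 / 6.3953 = -0.6120.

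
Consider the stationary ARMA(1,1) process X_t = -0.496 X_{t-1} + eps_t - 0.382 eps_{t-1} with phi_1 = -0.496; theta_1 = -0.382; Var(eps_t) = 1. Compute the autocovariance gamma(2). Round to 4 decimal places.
\gamma(2) = 0.6870

Multiply the model equation by X_{t-k} and take expectations. With theta_0 = psi_0 = 1 and psi_j the MA(infinity) weights, this gives
  gamma(k) - sum_i phi_i gamma(k-i) = c_k,
  c_k = sigma^2 * sum_{j=k..q} theta_j psi_{j-k}   (c_k = 0 for k > q),
using gamma(-m) = gamma(m).
psi-weights needed (psi_j = theta_j + sum_i phi_i psi_{j-i}):
  psi_1 = theta_1 + phi_1 = -0.382 + (-0.496) = -0.878
Right-hand sides:
  c_0 = sigma^2 (1 + theta_1 psi_1) = 1 * (1 + (-0.382)(-0.878)) = 1 * 1.335396 = 1.335396
  c_1 = sigma^2 theta_1 = 1 * (-0.382) = -0.382
  c_2 = 0
Equations for k = 0 and k = 1 (AR order 1):
  gamma(0) = phi_1 gamma(1) + c_0
  gamma(1) = phi_1 gamma(0) + c_1
Substituting the second into the first: gamma(0) (1 - phi_1^2) = c_0 + phi_1 c_1, so
  gamma(0) = (c_0 + phi_1 c_1) / (1 - phi_1^2) = (1.335396 + (-0.496)(-0.382)) / (1 - (-0.496)^2) = 1.524868 / 0.753984 = 2.022414.
  gamma(1) = phi_1 gamma(0) + c_1 = (-0.496)(2.022414) + (-0.382) = -1.385117.
For k = 2 (> q): gamma(2) = phi_1 gamma(1) = (-0.496)(-1.385117) = 0.687018.
Therefore gamma(2) = 0.6870 (to 4 decimal places).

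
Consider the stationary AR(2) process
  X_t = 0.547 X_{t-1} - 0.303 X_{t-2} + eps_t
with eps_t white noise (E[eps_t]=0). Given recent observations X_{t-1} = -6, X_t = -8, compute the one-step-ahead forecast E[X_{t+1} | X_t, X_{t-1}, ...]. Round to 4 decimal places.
E[X_{t+1} \mid \mathcal F_t] = -2.5580

For an AR(p) model X_t = c + sum_i phi_i X_{t-i} + eps_t, the
one-step-ahead conditional mean is
  E[X_{t+1} | X_t, ...] = c + sum_i phi_i X_{t+1-i}.
Substitute known values:
  E[X_{t+1} | ...] = (0.547) * (-8) + (-0.303) * (-6)
                   = -2.5580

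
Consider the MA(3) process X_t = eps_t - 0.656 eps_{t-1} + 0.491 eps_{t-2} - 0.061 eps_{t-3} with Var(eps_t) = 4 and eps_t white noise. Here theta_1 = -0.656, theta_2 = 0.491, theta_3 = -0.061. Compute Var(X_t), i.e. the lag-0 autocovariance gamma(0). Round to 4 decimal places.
\gamma(0) = 6.7006

For an MA(q) process X_t = eps_t + sum_i theta_i eps_{t-i} with
Var(eps_t) = sigma^2, the variance is
  gamma(0) = sigma^2 * (1 + sum_i theta_i^2).
  sum_i theta_i^2 = (-0.656)^2 + (0.491)^2 + (-0.061)^2 = 0.430336 + 0.241081 + 0.003721 = 0.675138.
  gamma(0) = 4 * (1 + 0.675138) = 4 * 1.675138 = 6.700552, which rounds to 6.7006.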